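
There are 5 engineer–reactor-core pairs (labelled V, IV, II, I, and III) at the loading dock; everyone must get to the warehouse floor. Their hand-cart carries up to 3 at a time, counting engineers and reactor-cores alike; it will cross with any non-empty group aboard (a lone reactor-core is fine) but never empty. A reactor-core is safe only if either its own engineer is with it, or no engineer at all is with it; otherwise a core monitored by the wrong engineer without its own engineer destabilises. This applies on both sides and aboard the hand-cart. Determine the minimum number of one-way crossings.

11

Counting alone: each trip to the warehouse floor takes at most 3 across and each return brings at least 1 back, so after t trips out (and t−1 returns) at most 3t − (t−1) of the 10 are across; that first reaches 10 at t = 5, so at least 9 crossings are needed.
The safety rule pushes this higher. Following every safe sequence of crossings, the most of the 10 that can be at the warehouse floor as the hand-cart arrives there on crossing 9 is 9 — never all 10.
So no plan with fewer than 11 crossings exists, and this one achieves 11:
1. engineer V and reactor-core V cross → the warehouse floor.
2. engineer V crosses ← the loading dock.
3. reactor-core I, reactor-core II, and reactor-core IV cross → the warehouse floor.
4. reactor-core V crosses ← the loading dock.
5. engineer I, engineer II, and engineer IV cross → the warehouse floor.
6. engineer IV and reactor-core IV cross ← the loading dock.
7. engineer III, engineer IV, and engineer V cross → the warehouse floor.
8. reactor-core II crosses ← the loading dock.
9. reactor-core IV and reactor-core V cross → the warehouse floor.
10. reactor-core V crosses ← the loading dock.
11. reactor-core II, reactor-core III, and reactor-core V cross → the warehouse floor.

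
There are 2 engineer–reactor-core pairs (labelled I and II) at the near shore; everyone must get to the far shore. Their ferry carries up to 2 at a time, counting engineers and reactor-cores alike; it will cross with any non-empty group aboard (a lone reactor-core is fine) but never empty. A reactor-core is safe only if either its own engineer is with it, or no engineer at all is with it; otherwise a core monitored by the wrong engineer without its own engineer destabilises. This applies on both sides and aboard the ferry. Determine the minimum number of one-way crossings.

5

Counting alone: each trip to the far shore takes at most 2 across and each return brings at least 1 back, so after t trips out (and t−1 returns) at most 2t − (t−1) of the 4 are across; that first reaches 4 at t = 3, so at least 5 crossings are needed.
The plan below uses exactly 5 crossings, so it is optimal:
1. engineer I and reactor-core I cross → the far shore.
2. engineer I crosses ← the near shore.
3. engineer I and engineer II cross → the far shore.
4. engineer II crosses ← the near shore.
5. engineer II and reactor-core II cross → the far shore.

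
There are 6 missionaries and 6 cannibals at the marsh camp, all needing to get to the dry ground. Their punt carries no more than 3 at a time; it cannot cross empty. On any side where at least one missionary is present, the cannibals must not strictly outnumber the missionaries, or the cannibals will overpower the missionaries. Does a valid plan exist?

Following every safe sequence of crossings from the start, the most of the 12 that can be at the dry ground as the punt arrives there on crossings 1, 3, 5 is 3, 5, 6 respectively; the best ever achieved is 6 of 12.
From crossing 7 on, no configuration arises that was not already reachable earlier: only 17 distinct safe configurations (who is on which side, and where the punt is) can ever be reached, none of them has everyone across, and every continuation just revisits them. They are: 0 missionaries + 0 cannibals across (punt back at the start); 0 missionaries + 1 cannibal across (punt there); 0 missionaries + 1 cannibal across (punt back at the start); 0 missionaries + 2 cannibals across (punt there); 0 missionaries + 2 cannibals across (punt back at the start); 0 missionaries + 3 cannibals across (punt there); 0 missionaries + 3 cannibals across (punt back at the start); 0 missionaries + 4 cannibals across (punt there); 0 missionaries + 4 cannibals across (punt back at the start); 0 missionaries + 5 cannibals across (punt there); 0 missionaries + 5 cannibals across (punt back at the start); 0 missionaries + 6 cannibals across (punt there); 1 missionary + 1 cannibal across (punt there); 1 missionary + 1 cannibal across (punt back at the start); 2 missionaries + 2 cannibals across (punt there); 2 missionaries + 2 cannibals across (punt back at the start); 3 missionaries + 3 cannibals across (punt there). So no valid plan exists.

No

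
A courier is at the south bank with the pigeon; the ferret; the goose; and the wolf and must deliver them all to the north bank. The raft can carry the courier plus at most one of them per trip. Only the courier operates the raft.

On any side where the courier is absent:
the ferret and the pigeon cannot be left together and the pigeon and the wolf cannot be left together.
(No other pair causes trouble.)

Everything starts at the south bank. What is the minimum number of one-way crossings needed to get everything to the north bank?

Counting alone: the courier can take at most 1 across per trip to the north bank, so moving all 4 needs at least 4 loaded trips out, with a return between consecutive ones — at least 7 crossings.
The safety rule pushes this higher. Following every safe sequence of crossings, the most of the 4 that can be at the north bank as the raft arrives there on crossing 7 is 3 — never all 4.
So no plan with fewer than 9 crossings exists, and this one achieves 9:
1. Courier goes to the north bank with the pigeon.  [the south bank: the ferret, the goose, the wolf | the north bank: the pigeon]
2. Courier goes back to the south bank alone.  [the south bank: the ferret, the goose, the wolf | the north bank: the pigeon]
3. Courier goes to the north bank with the ferret.  [the south bank: the goose, the wolf | the north bank: the ferret, the pigeon]
4. Courier goes back to the south bank with the pigeon.  [the south bank: the goose, the pigeon, the wolf | the north bank: the ferret]
5. Courier goes to the north bank with the wolf.  [the south bank: the goose, the pigeon | the north bank: the ferret, the wolf]
6. Courier goes back to the south bank alone.  [the south bank: the goose, the pigeon | the north bank: the ferret, the wolf]
7. Courier goes to the north bank with the goose.  [the south bank: the pigeon | the north bank: the ferret, the goose, the wolf]
8. Courier goes back to the south bank alone.  [the south bank: the pigeon | the north bank: the ferret, the goose, the wolf]
9. Courier goes to the north bank with the pigeon.  [the south bank: — | the north bank: the ferret, the goose, the pigeon, the wolf]

9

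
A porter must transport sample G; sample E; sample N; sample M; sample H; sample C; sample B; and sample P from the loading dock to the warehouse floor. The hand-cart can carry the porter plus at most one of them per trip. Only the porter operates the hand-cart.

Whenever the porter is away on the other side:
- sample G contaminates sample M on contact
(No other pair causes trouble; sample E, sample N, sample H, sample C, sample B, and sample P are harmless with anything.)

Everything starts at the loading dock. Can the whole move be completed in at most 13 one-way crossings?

No

Counting alone: the porter can take at most 1 across per trip to the warehouse floor, so moving all 8 needs at least 8 loaded trips out, with a return between consecutive ones — at least 15 crossings.
Since 13 < 15, 13 crossings cannot be enough. (The shortest complete plan in fact takes 15:)
1. Porter goes to the warehouse floor with sample G.  [the loading dock: sample B, sample C, sample E, sample H, sample M, sample N, sample P | the warehouse floor: sample G]
2. Porter goes back to the loading dock alone.  [the loading dock: sample B, sample C, sample E, sample H, sample M, sample N, sample P | the warehouse floor: sample G]
3. Porter goes to the warehouse floor with sample E.  [the loading dock: sample B, sample C, sample H, sample M, sample N, sample P | the warehouse floor: sample E, sample G]
4. Porter goes back to the loading dock alone.  [the loading dock: sample B, sample C, sample H, sample M, sample N, sample P | the warehouse floor: sample E, sample G]
5. Porter goes to the warehouse floor with sample N.  [the loading dock: sample B, sample C, sample H, sample M, sample P | the warehouse floor: sample E, sample G, sample N]
6. Porter goes back to the loading dock alone.  [the loading dock: sample B, sample C, sample H, sample M, sample P | the warehouse floor: sample E, sample G, sample N]
7. Porter goes to the warehouse floor with sample H.  [the loading dock: sample B, sample C, sample M, sample P | the warehouse floor: sample E, sample G, sample H, sample N]
8. Porter goes back to the loading dock alone.  [the loading dock: sample B, sample C, sample M, sample P | the warehouse floor: sample E, sample G, sample H, sample N]
9. Porter goes to the warehouse floor with sample C.  [the loading dock: sample B, sample M, sample P | the warehouse floor: sample C, sample E, sample G, sample H, sample N]
10. Porter goes back to the loading dock alone.  [the loading dock: sample B, sample M, sample P | the warehouse floor: sample C, sample E, sample G, sample H, sample N]
11. Porter goes to the warehouse floor with sample B.  [the loading dock: sample M, sample P | the warehouse floor: sample B, sample C, sample E, sample G, sample H, sample N]
12. Porter goes back to the loading dock alone.  [the loading dock: sample M, sample P | the warehouse floor: sample B, sample C, sample E, sample G, sample H, sample N]
13. Porter goes to the warehouse floor with sample P.  [the loading dock: sample M | the warehouse floor: sample B, sample C, sample E, sample G, sample H, sample N, sample P]
14. Porter goes back to the loading dock alone.  [the loading dock: sample M | the warehouse floor: sample B, sample C, sample E, sample G, sample H, sample N, sample P]
15. Porter goes to the warehouse floor with sample M.  [the loading dock: — | the warehouse floor: sample B, sample C, sample E, sample G, sample H, sample M, sample N, sample P]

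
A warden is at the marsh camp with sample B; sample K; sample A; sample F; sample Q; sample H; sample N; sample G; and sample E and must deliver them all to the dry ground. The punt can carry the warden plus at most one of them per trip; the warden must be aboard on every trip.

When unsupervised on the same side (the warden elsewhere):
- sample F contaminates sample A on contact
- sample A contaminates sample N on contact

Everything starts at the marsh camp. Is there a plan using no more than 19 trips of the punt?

Yes

Yes — this plan uses 19 crossings (≤ 19):
1. Warden goes to the dry ground with sample A.
2. Warden goes back to the marsh camp alone.
3. Warden goes to the dry ground with sample B.
4. Warden goes back to the marsh camp alone.
5. Warden goes to the dry ground with sample K.
6. Warden goes back to the marsh camp alone.
7. Warden goes to the dry ground with sample F.
8. Warden goes back to the marsh camp with sample A.
9. Warden goes to the dry ground with sample N.
10. Warden goes back to the marsh camp alone.
11. Warden goes to the dry ground with sample Q.
12. Warden goes back to the marsh camp alone.
13. Warden goes to the dry ground with sample H.
14. Warden goes back to the marsh camp alone.
15. Warden goes to the dry ground with sample G.
16. Warden goes back to the marsh camp alone.
17. Warden goes to the dry ground with sample E.
18. Warden goes back to the marsh camp alone.
19. Warden goes to the dry ground with sample A.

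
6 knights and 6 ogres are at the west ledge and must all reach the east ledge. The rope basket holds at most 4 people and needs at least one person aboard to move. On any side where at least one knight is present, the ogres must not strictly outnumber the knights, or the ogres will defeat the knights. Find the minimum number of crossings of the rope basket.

Counting alone: each trip to the east ledge takes at most 4 across and each return brings at least 1 back, so after t trips out (and t−1 returns) at most 4t − (t−1) of the 12 are across; that first reaches 12 at t = 4, so at least 7 crossings are needed.
The safety rule pushes this higher. Following every safe sequence of crossings, the most of the 12 that can be at the east ledge as the rope basket arrives there on crossing 7 is 11 — never all 12.
So no plan with fewer than 9 crossings exists, and this one achieves 9:
1. 2 ogres → the east ledge.  (the west ledge: 6K 4O; the east ledge: 0K 2O)
2. 1 ogre ← the west ledge.  (the west ledge: 6K 5O; the east ledge: 0K 1O)
3. 4 ogres → the east ledge.  (the west ledge: 6K 1O; the east ledge: 0K 5O)
4. 1 ogre ← the west ledge.  (the west ledge: 6K 2O; the east ledge: 0K 4O)
5. 4 knights → the east ledge.  (the west ledge: 2K 2O; the east ledge: 4K 4O)
6. 1 knight and 1 ogre ← the west ledge.  (the west ledge: 3K 3O; the east ledge: 3K 3O)
7. 2 knights and 2 ogres → the east ledge.  (the west ledge: 1K 1O; the east ledge: 5K 5O)
8. 1 knight and 1 ogre ← the west ledge.  (the west ledge: 2K 2O; the east ledge: 4K 4O)
9. 2 knights and 2 ogres → the east ledge.  (the west ledge: 0K 0O; the east ledge: 6K 6O)

9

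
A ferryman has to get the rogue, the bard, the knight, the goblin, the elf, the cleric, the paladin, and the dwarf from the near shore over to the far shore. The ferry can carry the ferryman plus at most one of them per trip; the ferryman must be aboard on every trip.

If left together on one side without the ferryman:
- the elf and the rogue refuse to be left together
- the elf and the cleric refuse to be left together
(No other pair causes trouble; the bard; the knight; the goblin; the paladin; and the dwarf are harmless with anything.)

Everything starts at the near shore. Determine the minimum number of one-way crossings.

Counting alone: the ferryman can take at most 1 across per trip to the far shore, so moving all 8 needs at least 8 loaded trips out, with a return between consecutive ones — at least 15 crossings.
The safety rule pushes this higher. Following every safe sequence of crossings, the most of the 8 that can be at the far shore as the ferry arrives there on crossing 15 is 7 — never all 8.
So no plan with fewer than 17 crossings exists, and this one achieves 17:
1. Ferryman goes to the far shore with the elf.
2. Ferryman goes back to the near shore alone.
3. Ferryman goes to the far shore with the rogue.
4. Ferryman goes back to the near shore with the elf.
5. Ferryman goes to the far shore with the cleric.
6. Ferryman goes back to the near shore alone.
7. Ferryman goes to the far shore with the bard.
8. Ferryman goes back to the near shore alone.
9. Ferryman goes to the far shore with the knight.
10. Ferryman goes back to the near shore alone.
11. Ferryman goes to the far shore with the goblin.
12. Ferryman goes back to the near shore alone.
13. Ferryman goes to the far shore with the paladin.
14. Ferryman goes back to the near shore alone.
15. Ferryman goes to the far shore with the dwarf.
16. Ferryman goes back to the near shore alone.
17. Ferryman goes to the far shore with the elf.

17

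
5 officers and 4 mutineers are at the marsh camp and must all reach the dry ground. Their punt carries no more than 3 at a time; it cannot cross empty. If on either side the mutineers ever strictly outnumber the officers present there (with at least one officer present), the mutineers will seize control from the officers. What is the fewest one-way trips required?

Counting alone: each trip to the dry ground takes at most 3 across and each return brings at least 1 back, so after t trips out (and t−1 returns) at most 3t − (t−1) of the 9 are across; that first reaches 9 at t = 4, so at least 7 crossings are needed.
The plan below uses exactly 7 crossings, so it is optimal:
1. 3 mutineers → the dry ground.  (the marsh camp: 5O 1M; the dry ground: 0O 3M)
2. 1 mutineer ← the marsh camp.  (the marsh camp: 5O 2M; the dry ground: 0O 2M)
3. 3 officers → the dry ground.  (the marsh camp: 2O 2M; the dry ground: 3O 2M)
4. 1 officer ← the marsh camp.  (the marsh camp: 3O 2M; the dry ground: 2O 2M)
5. 2 officers and 1 mutineer → the dry ground.  (the marsh camp: 1O 1M; the dry ground: 4O 3M)
6. 1 officer ← the marsh camp.  (the marsh camp: 2O 1M; the dry ground: 3O 3M)
7. 2 officers and 1 mutineer → the dry ground.  (the marsh camp: 0O 0M; the dry ground: 5O 4M)

7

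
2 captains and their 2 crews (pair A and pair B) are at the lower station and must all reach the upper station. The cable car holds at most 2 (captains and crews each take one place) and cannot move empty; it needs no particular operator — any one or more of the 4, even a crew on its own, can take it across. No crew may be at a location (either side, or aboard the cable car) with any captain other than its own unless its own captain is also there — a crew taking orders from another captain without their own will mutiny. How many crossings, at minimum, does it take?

5

Counting alone: each trip to the upper station takes at most 2 across and each return brings at least 1 back, so after t trips out (and t−1 returns) at most 2t − (t−1) of the 4 are across; that first reaches 4 at t = 3, so at least 5 crossings are needed.
The plan below uses exactly 5 crossings, so it is optimal:
1. captain A and crew A cross → the upper station.
2. captain A crosses ← the lower station.
3. captain A and captain B cross → the upper station.
4. captain B crosses ← the lower station.
5. captain B and crew B cross → the upper station.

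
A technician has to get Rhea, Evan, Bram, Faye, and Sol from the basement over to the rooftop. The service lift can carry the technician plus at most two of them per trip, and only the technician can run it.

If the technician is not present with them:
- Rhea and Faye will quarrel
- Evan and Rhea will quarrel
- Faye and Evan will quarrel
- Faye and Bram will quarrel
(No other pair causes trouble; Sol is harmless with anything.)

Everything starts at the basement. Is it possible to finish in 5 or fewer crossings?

No

Counting alone: the technician can take at most 2 across per trip to the rooftop, so moving all 5 needs at least 3 loaded trips out, with a return between consecutive ones — at least 5 crossings.
The safety rule pushes this higher. Following every safe sequence of crossings, the most of the 5 that can be at the rooftop as the service lift arrives there on crossing 5 is 4 — never all 5.
So the move cannot be finished within 5 crossings. (The shortest complete plan takes 7:)
1. Technician goes to the rooftop with Faye and Rhea.  [the basement: Bram, Evan, Sol | the rooftop: Faye, Rhea]
2. Technician goes back to the basement with Rhea.  [the basement: Bram, Evan, Rhea, Sol | the rooftop: Faye]
3. Technician goes to the rooftop with Bram and Rhea.  [the basement: Evan, Sol | the rooftop: Bram, Faye, Rhea]
4. Technician goes back to the basement with Faye.  [the basement: Evan, Faye, Sol | the rooftop: Bram, Rhea]
5. Technician goes to the rooftop with Evan and Sol.  [the basement: Faye | the rooftop: Bram, Evan, Rhea, Sol]
6. Technician goes back to the basement with Rhea.  [the basement: Faye, Rhea | the rooftop: Bram, Evan, Sol]
7. Technician goes to the rooftop with Faye and Rhea.  [the basement: — | the rooftop: Bram, Evan, Faye, Rhea, Sol]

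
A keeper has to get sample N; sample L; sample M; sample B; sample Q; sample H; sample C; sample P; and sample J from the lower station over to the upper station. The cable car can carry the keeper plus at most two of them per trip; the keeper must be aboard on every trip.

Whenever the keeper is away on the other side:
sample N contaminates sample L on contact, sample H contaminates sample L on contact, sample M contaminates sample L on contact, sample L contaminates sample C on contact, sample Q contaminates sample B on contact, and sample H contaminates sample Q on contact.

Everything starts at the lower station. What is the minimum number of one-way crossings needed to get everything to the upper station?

11

Counting alone: the keeper can take at most 2 across per trip to the upper station, so moving all 9 needs at least 5 loaded trips out, with a return between consecutive ones — at least 9 crossings.
The safety rule pushes this higher. Following every safe sequence of crossings, the most of the 9 that can be at the upper station as the cable car arrives there on crossing 9 is 8 — never all 9.
So no plan with fewer than 11 crossings exists, and this one achieves 11:
1. Keeper goes to the upper station with sample L and sample Q.
2. Keeper goes back to the lower station alone.
3. Keeper goes to the upper station with sample B.
4. Keeper goes back to the lower station with sample Q.
5. Keeper goes to the upper station with sample H and sample N.
6. Keeper goes back to the lower station with sample L.
7. Keeper goes to the upper station with sample C and sample M.
8. Keeper goes back to the lower station alone.
9. Keeper goes to the upper station with sample J and sample P.
10. Keeper goes back to the lower station alone.
11. Keeper goes to the upper station with sample L and sample Q.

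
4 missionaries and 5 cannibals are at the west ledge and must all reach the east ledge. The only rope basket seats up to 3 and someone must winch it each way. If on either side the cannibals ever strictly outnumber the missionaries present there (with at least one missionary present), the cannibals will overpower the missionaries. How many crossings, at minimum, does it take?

The cannibals already outnumber the missionaries at the west ledge before anyone moves, so the starting position itself is disallowed.

impossible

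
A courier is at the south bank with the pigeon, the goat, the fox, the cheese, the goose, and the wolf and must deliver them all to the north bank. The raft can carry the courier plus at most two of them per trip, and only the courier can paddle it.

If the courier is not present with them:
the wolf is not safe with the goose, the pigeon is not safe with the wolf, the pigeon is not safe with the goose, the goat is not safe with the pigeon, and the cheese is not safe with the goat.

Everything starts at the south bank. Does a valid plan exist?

Whatever the first load, the items left behind include a forbidden pair without the courier. No opening move is safe, so no plan exists.

No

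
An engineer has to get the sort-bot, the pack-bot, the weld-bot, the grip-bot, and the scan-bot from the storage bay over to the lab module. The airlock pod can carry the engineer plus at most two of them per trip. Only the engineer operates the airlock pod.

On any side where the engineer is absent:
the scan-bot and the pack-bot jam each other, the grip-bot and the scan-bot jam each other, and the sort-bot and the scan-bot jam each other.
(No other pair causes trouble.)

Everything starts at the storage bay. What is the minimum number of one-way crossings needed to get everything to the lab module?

Counting alone: the engineer can take at most 2 across per trip to the lab module, so moving all 5 needs at least 3 loaded trips out, with a return between consecutive ones — at least 5 crossings.
The plan below uses exactly 5 crossings, so it is optimal:
1. Engineer goes to the lab module with the scan-bot and the sort-bot.
2. Engineer goes back to the storage bay with the scan-bot.
3. Engineer goes to the lab module with the grip-bot and the pack-bot.
4. Engineer goes back to the storage bay alone.
5. Engineer goes to the lab module with the scan-bot and the weld-bot.

5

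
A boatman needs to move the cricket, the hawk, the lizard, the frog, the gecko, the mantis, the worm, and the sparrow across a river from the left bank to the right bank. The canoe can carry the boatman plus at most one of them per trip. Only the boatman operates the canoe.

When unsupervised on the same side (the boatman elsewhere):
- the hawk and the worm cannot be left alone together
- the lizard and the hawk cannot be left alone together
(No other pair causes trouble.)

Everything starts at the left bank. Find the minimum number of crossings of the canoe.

Counting alone: the boatman can take at most 1 across per trip to the right bank, so moving all 8 needs at least 8 loaded trips out, with a return between consecutive ones — at least 15 crossings.
The safety rule pushes this higher. Following every safe sequence of crossings, the most of the 8 that can be at the right bank as the canoe arrives there on crossing 15 is 7 — never all 8.
So no plan with fewer than 17 crossings exists, and this one achieves 17:
1. Boatman goes to the right bank with the hawk.
2. Boatman goes back to the left bank alone.
3. Boatman goes to the right bank with the cricket.
4. Boatman goes back to the left bank alone.
5. Boatman goes to the right bank with the lizard.
6. Boatman goes back to the left bank with the hawk.
7. Boatman goes to the right bank with the worm.
8. Boatman goes back to the left bank alone.
9. Boatman goes to the right bank with the frog.
10. Boatman goes back to the left bank alone.
11. Boatman goes to the right bank with the gecko.
12. Boatman goes back to the left bank alone.
13. Boatman goes to the right bank with the mantis.
14. Boatman goes back to the left bank alone.
15. Boatman goes to the right bank with the sparrow.
16. Boatman goes back to the left bank alone.
17. Boatman goes to the right bank with the hawk.

17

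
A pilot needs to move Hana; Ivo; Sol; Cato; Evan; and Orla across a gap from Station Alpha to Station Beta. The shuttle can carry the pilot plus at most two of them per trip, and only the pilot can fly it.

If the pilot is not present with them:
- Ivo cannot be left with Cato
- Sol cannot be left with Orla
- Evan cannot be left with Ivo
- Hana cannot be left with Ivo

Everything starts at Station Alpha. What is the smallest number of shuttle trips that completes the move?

Counting alone: the pilot can take at most 2 across per trip to Station Beta, so moving all 6 needs at least 3 loaded trips out, with a return between consecutive ones — at least 5 crossings.
The safety rule pushes this higher. Following every safe sequence of crossings, the most of the 6 that can be at Station Beta as the shuttle arrives there on crossing 5 is 5 — never all 6.
So no plan with fewer than 7 crossings exists, and this one achieves 7:
1. Pilot goes to Station Beta with Ivo and Sol.
2. Pilot goes back to Station Alpha alone.
3. Pilot goes to Station Beta with Hana.
4. Pilot goes back to Station Alpha with Ivo.
5. Pilot goes to Station Beta with Cato and Evan.
6. Pilot goes back to Station Alpha alone.
7. Pilot goes to Station Beta with Ivo and Orla.

7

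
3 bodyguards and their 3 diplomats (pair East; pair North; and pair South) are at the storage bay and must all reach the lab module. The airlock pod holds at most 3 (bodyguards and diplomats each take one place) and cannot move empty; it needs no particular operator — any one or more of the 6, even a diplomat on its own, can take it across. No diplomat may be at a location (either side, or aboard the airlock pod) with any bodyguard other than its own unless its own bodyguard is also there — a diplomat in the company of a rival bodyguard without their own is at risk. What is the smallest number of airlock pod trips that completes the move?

Counting alone: each trip to the lab module takes at most 3 across and each return brings at least 1 back, so after t trips out (and t−1 returns) at most 3t − (t−1) of the 6 are across; that first reaches 6 at t = 3, so at least 5 crossings are needed.
The plan below uses exactly 5 crossings, so it is optimal:
1. bodyguard East and diplomat East cross → the lab module.
2. bodyguard East crosses ← the storage bay.
3. bodyguard East, bodyguard North, and bodyguard South cross → the lab module.
4. diplomat East crosses ← the storage bay.
5. diplomat East, diplomat North, and diplomat South cross → the lab module.

5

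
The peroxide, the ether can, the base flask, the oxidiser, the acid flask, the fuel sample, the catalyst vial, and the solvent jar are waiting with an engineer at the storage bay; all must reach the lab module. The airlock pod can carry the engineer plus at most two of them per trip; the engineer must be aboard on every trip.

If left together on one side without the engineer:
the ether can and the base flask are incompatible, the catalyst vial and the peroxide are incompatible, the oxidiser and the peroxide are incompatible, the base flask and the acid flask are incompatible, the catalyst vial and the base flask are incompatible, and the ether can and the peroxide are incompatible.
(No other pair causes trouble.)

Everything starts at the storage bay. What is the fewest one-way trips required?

9

Counting alone: the engineer can take at most 2 across per trip to the lab module, so moving all 8 needs at least 4 loaded trips out, with a return between consecutive ones — at least 7 crossings.
The safety rule pushes this higher. Following every safe sequence of crossings, the most of the 8 that can be at the lab module as the airlock pod arrives there on crossing 7 is 6 — never all 8.
So no plan with fewer than 9 crossings exists, and this one achieves 9:
1. Engineer goes to the lab module with the base flask and the peroxide.
2. Engineer goes back to the storage bay alone.
3. Engineer goes to the lab module with the ether can and the oxidiser.
4. Engineer goes back to the storage bay with the base flask and the peroxide.
5. Engineer goes to the lab module with the acid flask and the catalyst vial.
6. Engineer goes back to the storage bay alone.
7. Engineer goes to the lab module with the fuel sample and the solvent jar.
8. Engineer goes back to the storage bay alone.
9. Engineer goes to the lab module with the base flask and the peroxide.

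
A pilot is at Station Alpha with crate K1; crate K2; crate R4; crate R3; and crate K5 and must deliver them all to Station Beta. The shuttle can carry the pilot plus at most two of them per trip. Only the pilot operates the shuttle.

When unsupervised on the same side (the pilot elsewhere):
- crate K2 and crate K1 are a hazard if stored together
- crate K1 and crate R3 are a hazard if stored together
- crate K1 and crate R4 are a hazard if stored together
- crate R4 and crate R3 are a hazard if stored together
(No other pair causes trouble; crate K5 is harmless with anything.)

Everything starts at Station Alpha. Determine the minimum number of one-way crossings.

Counting alone: the pilot can take at most 2 across per trip to Station Beta, so moving all 5 needs at least 3 loaded trips out, with a return between consecutive ones — at least 5 crossings.
The safety rule pushes this higher. Following every safe sequence of crossings, the most of the 5 that can be at Station Beta as the shuttle arrives there on crossing 5 is 4 — never all 5.
So no plan with fewer than 7 crossings exists, and this one achieves 7:
1. Pilot goes to Station Beta with crate K1 and crate R4.
2. Pilot goes back to Station Alpha with crate K1.
3. Pilot goes to Station Beta with crate K1 and crate K2.
4. Pilot goes back to Station Alpha with crate K1.
5. Pilot goes to Station Beta with crate K1 and crate K5.
6. Pilot goes back to Station Alpha with crate K1.
7. Pilot goes to Station Beta with crate K1 and crate R3.

7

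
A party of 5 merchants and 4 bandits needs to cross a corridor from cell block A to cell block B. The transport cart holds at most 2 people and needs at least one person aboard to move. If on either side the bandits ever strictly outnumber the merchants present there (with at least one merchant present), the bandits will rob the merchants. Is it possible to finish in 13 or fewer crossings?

No

Counting alone: each trip to cell block B takes at most 2 across and each return brings at least 1 back, so after t trips out (and t−1 returns) at most 2t − (t−1) of the 9 are across; that first reaches 9 at t = 8, so at least 15 crossings are needed.
Since 13 < 15, 13 crossings cannot be enough. (The shortest complete plan in fact takes 15:)
1. 2 bandits → cell block B.  (cell block A: 5M 2B; cell block B: 0M 2B)
2. 1 bandit ← cell block A.  (cell block A: 5M 3B; cell block B: 0M 1B)
3. 2 bandits → cell block B.  (cell block A: 5M 1B; cell block B: 0M 3B)
4. 1 bandit ← cell block A.  (cell block A: 5M 2B; cell block B: 0M 2B)
5. 2 merchants → cell block B.  (cell block A: 3M 2B; cell block B: 2M 2B)
6. 1 bandit ← cell block A.  (cell block A: 3M 3B; cell block B: 2M 1B)
7. 1 merchant and 1 bandit → cell block B.  (cell block A: 2M 2B; cell block B: 3M 2B)
8. 1 merchant ← cell block A.  (cell block A: 3M 2B; cell block B: 2M 2B)
9. 1 merchant and 1 bandit → cell block B.  (cell block A: 2M 1B; cell block B: 3M 3B)
10. 1 bandit ← cell block A.  (cell block A: 2M 2B; cell block B: 3M 2B)
11. 1 merchant and 1 bandit → cell block B.  (cell block A: 1M 1B; cell block B: 4M 3B)
12. 1 merchant ← cell block A.  (cell block A: 2M 1B; cell block B: 3M 3B)
13. 1 merchant and 1 bandit → cell block B.  (cell block A: 1M 0B; cell block B: 4M 4B)
14. 1 bandit ← cell block A.  (cell block A: 1M 1B; cell block B: 4M 3B)
15. 1 merchant and 1 bandit → cell block B.  (cell block A: 0M 0B; cell block B: 5M 4B)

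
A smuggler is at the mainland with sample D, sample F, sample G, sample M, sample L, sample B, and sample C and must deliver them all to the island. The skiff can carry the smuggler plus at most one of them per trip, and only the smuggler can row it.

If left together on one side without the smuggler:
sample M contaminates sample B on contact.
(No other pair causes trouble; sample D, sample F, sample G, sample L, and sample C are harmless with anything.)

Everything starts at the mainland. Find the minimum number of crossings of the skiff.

Counting alone: the smuggler can take at most 1 across per trip to the island, so moving all 7 needs at least 7 loaded trips out, with a return between consecutive ones — at least 13 crossings.
The plan below uses exactly 13 crossings, so it is optimal:
1. Smuggler goes to the island with sample M.  [the mainland: sample B, sample C, sample D, sample F, sample G, sample L | the island: sample M]
2. Smuggler goes back to the mainland alone.  [the mainland: sample B, sample C, sample D, sample F, sample G, sample L | the island: sample M]
3. Smuggler goes to the island with sample D.  [the mainland: sample B, sample C, sample F, sample G, sample L | the island: sample D, sample M]
4. Smuggler goes back to the mainland alone.  [the mainland: sample B, sample C, sample F, sample G, sample L | the island: sample D, sample M]
5. Smuggler goes to the island with sample F.  [the mainland: sample B, sample C, sample G, sample L | the island: sample D, sample F, sample M]
6. Smuggler goes back to the mainland alone.  [the mainland: sample B, sample C, sample G, sample L | the island: sample D, sample F, sample M]
7. Smuggler goes to the island with sample G.  [the mainland: sample B, sample C, sample L | the island: sample D, sample F, sample G, sample M]
8. Smuggler goes back to the mainland alone.  [the mainland: sample B, sample C, sample L | the island: sample D, sample F, sample G, sample M]
9. Smuggler goes to the island with sample L.  [the mainland: sample B, sample C | the island: sample D, sample F, sample G, sample L, sample M]
10. Smuggler goes back to the mainland alone.  [the mainland: sample B, sample C | the island: sample D, sample F, sample G, sample L, sample M]
11. Smuggler goes to the island with sample C.  [the mainland: sample B | the island: sample C, sample D, sample F, sample G, sample L, sample M]
12. Smuggler goes back to the mainland alone.  [the mainland: sample B | the island: sample C, sample D, sample F, sample G, sample L, sample M]
13. Smuggler goes to the island with sample B.  [the mainland: — | the island: sample B, sample C, sample D, sample F, sample G, sample L, sample M]

13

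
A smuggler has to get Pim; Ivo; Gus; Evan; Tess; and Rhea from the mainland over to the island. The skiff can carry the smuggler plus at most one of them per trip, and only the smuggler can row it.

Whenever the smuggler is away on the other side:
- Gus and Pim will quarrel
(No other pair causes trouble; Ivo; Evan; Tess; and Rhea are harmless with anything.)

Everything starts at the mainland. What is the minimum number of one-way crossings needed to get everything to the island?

11

Counting alone: the smuggler can take at most 1 across per trip to the island, so moving all 6 needs at least 6 loaded trips out, with a return between consecutive ones — at least 11 crossings.
The plan below uses exactly 11 crossings, so it is optimal:
1. Smuggler goes to the island with Pim.  [the mainland: Evan, Gus, Ivo, Rhea, Tess | the island: Pim]
2. Smuggler goes back to the mainland alone.  [the mainland: Evan, Gus, Ivo, Rhea, Tess | the island: Pim]
3. Smuggler goes to the island with Ivo.  [the mainland: Evan, Gus, Rhea, Tess | the island: Ivo, Pim]
4. Smuggler goes back to the mainland alone.  [the mainland: Evan, Gus, Rhea, Tess | the island: Ivo, Pim]
5. Smuggler goes to the island with Evan.  [the mainland: Gus, Rhea, Tess | the island: Evan, Ivo, Pim]
6. Smuggler goes back to the mainland alone.  [the mainland: Gus, Rhea, Tess | the island: Evan, Ivo, Pim]
7. Smuggler goes to the island with Tess.  [the mainland: Gus, Rhea | the island: Evan, Ivo, Pim, Tess]
8. Smuggler goes back to the mainland alone.  [the mainland: Gus, Rhea | the island: Evan, Ivo, Pim, Tess]
9. Smuggler goes to the island with Rhea.  [the mainland: Gus | the island: Evan, Ivo, Pim, Rhea, Tess]
10. Smuggler goes back to the mainland alone.  [the mainland: Gus | the island: Evan, Ivo, Pim, Rhea, Tess]
11. Smuggler goes to the island with Gus.  [the mainland: — | the island: Evan, Gus, Ivo, Pim, Rhea, Tess]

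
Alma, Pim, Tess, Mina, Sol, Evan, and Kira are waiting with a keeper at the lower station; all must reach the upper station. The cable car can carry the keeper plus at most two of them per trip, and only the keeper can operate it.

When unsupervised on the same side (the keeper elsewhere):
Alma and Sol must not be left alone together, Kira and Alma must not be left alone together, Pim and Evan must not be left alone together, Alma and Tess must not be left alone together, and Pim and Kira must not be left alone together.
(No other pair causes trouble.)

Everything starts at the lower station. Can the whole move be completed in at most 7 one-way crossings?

No

Counting alone: the keeper can take at most 2 across per trip to the upper station, so moving all 7 needs at least 4 loaded trips out, with a return between consecutive ones — at least 7 crossings.
The safety rule pushes this higher. Following every safe sequence of crossings, the most of the 7 that can be at the upper station as the cable car arrives there on crossing 7 is 6 — never all 7.
So the move cannot be finished within 7 crossings. (The shortest complete plan takes 9:)
1. Keeper goes to the upper station with Alma and Pim.  [the lower station: Evan, Kira, Mina, Sol, Tess | the upper station: Alma, Pim]
2. Keeper goes back to the lower station alone.  [the lower station: Evan, Kira, Mina, Sol, Tess | the upper station: Alma, Pim]
3. Keeper goes to the upper station with Tess.  [the lower station: Evan, Kira, Mina, Sol | the upper station: Alma, Pim, Tess]
4. Keeper goes back to the lower station with Alma.  [the lower station: Alma, Evan, Kira, Mina, Sol | the upper station: Pim, Tess]
5. Keeper goes to the upper station with Kira and Sol.  [the lower station: Alma, Evan, Mina | the upper station: Kira, Pim, Sol, Tess]
6. Keeper goes back to the lower station with Pim.  [the lower station: Alma, Evan, Mina, Pim | the upper station: Kira, Sol, Tess]
7. Keeper goes to the upper station with Evan and Mina.  [the lower station: Alma, Pim | the upper station: Evan, Kira, Mina, Sol, Tess]
8. Keeper goes back to the lower station alone.  [the lower station: Alma, Pim | the upper station: Evan, Kira, Mina, Sol, Tess]
9. Keeper goes to the upper station with Alma and Pim.  [the lower station: — | the upper station: Alma, Evan, Kira, Mina, Pim, Sol, Tess]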